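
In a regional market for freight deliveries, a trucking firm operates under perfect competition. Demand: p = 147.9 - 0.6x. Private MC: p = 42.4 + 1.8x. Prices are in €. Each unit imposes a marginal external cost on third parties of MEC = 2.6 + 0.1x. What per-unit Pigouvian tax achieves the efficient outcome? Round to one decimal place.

Social marginal cost = private MC + MEC = 45.0 + 1.9x.
Set SMC = demand: 45.0 + 1.9x = 147.9 - 0.6x → x* = 41.1600.
The Pigouvian tax equals MEC at x*: 2.6 + 0.1×41.1600 = 6.7160.

tax = €6.7 per unit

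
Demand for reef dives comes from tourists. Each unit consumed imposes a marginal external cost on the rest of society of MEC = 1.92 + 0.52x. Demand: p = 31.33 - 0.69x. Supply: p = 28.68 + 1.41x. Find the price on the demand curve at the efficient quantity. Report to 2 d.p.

Social marginal benefit = demand − MEC = 29.41 - 1.21x.
Set SMB = MC: 29.41 - 1.21x = 28.68 + 1.41x → x* = 0.2786.
Consumer price on the demand curve at x*: 31.33 − 0.69×0.2786 = 31.1378.

P = 31.14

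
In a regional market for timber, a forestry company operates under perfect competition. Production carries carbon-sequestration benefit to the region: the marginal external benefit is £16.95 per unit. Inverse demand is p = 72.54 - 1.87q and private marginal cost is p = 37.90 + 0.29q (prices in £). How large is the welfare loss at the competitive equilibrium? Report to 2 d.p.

Market equilibrium (private): 37.90 + 0.29q = 72.54 - 1.87q → q_m = 16.0370.
Social marginal cost = private MC − MEB = 20.95 + 0.29q.
Set SMC = demand: 20.95 + 0.29q = 72.54 - 1.87q → q* = 23.8843.
The welfare-loss triangle has base |q_m − q*| and height MEB(q_m) (the vertical gap between SMC and demand is zero at q* and MEB at q_m).
DWL = ½ × 7.8473 × 16.9500 = 66.5059.

DWL = £66.51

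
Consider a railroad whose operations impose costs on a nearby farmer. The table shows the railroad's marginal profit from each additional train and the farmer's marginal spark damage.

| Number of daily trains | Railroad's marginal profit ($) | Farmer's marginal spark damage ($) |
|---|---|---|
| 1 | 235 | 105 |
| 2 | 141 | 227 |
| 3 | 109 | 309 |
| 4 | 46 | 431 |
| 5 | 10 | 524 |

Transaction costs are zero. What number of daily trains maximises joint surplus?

1

Bargaining reaches the level where marginal profit last exceeds marginal spark damage.
That holds through level 1 (235 ≥ 105) but not at 2 (141 < 227).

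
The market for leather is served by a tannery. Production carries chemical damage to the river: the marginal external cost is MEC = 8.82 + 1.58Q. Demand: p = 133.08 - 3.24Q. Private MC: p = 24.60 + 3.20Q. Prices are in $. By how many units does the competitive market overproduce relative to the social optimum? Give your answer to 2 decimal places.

Market equilibrium (private): 24.60 + 3.20Q = 133.08 - 3.24Q → Q_m = 16.8447.
Social marginal cost = private MC + MEC = 33.42 + 4.78Q.
Set SMC = demand: 33.42 + 4.78Q = 133.08 - 3.24Q → Q* = 12.4264.
Gap = |16.8447 − 12.4264| = 4.4183.

4.42 units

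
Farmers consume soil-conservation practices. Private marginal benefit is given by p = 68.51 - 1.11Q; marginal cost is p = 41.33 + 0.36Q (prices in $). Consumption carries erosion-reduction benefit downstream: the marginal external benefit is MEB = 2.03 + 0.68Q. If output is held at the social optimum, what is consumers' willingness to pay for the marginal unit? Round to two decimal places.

P = $27.47

Social marginal benefit = demand + MEB = 70.54 - 0.43Q.
Set SMB = MC: 70.54 - 0.43Q = 41.33 + 0.36Q → Q* = 36.9747.
Consumer price on the demand curve at Q*: 68.51 − 1.11×36.9747 = 27.4681.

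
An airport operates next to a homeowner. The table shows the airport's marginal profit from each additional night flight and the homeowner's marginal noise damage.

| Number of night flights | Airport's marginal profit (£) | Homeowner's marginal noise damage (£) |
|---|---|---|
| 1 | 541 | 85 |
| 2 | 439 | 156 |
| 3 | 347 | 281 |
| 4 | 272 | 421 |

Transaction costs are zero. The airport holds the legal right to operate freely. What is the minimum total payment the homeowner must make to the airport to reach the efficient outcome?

£272

Left alone the airport would choose level 4 (marginal profit stays positive).
Efficient level: k* = 3 (marginal profit ≥ marginal noise damage through 3).
The homeowner must at least cover the airport's forgone profit from cutting 4→3: 272 = 272.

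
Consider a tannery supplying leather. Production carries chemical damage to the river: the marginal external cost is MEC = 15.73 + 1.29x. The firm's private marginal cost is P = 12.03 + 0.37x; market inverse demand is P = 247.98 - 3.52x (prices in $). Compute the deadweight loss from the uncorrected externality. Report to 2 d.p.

DWL = $852.45

Market equilibrium (private): 12.03 + 0.37x = 247.98 - 3.52x → x_m = 60.6555.
Social marginal cost = private MC + MEC = 27.76 + 1.66x.
Set SMC = demand: 27.76 + 1.66x = 247.98 - 3.52x → x* = 42.5135.
Height of the DWL triangle at x_m is SMC(x_m) − demand(x_m) = MEC(x_m) = 93.9756.
DWL = ½ × 18.1420 × 93.9756 = 852.4527.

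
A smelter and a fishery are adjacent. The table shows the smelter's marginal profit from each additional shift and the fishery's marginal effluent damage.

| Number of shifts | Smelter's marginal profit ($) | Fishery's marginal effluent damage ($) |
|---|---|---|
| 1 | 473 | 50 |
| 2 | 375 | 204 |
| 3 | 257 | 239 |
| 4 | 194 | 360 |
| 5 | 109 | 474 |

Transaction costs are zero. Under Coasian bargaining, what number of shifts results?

Bargaining reaches the level where marginal profit last exceeds marginal effluent damage.
That holds through level 3 (257 ≥ 239) but not at 4 (194 < 360).

3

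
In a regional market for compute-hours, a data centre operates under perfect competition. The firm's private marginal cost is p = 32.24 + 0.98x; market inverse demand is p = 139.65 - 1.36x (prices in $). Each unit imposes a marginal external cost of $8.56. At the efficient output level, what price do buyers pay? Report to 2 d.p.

P = $82.20

Social marginal cost = private MC + MEC = 40.80 + 0.98x.
Set SMC = demand: 40.80 + 0.98x = 139.65 - 1.36x → x* = 42.2436.
Consumer price on the demand curve at x*: 139.65 − 1.36×42.2436 = 82.1987.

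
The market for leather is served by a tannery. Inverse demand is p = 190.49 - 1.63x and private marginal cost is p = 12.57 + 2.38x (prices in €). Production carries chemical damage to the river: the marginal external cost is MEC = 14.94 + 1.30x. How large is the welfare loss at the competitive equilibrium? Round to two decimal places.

DWL = €496.58

Market equilibrium (private): 12.57 + 2.38x = 190.49 - 1.63x → x_m = 44.3691.
Social marginal cost = private MC + MEC = 27.51 + 3.68x.
Set SMC = demand: 27.51 + 3.68x = 190.49 - 1.63x → x* = 30.6930.
The welfare-loss triangle has base |x_m − x*| and height MEC(x_m) (the vertical gap between SMC and demand is zero at x* and MEC at x_m).
DWL = ½ × 13.6761 × 72.6198 = 496.5778.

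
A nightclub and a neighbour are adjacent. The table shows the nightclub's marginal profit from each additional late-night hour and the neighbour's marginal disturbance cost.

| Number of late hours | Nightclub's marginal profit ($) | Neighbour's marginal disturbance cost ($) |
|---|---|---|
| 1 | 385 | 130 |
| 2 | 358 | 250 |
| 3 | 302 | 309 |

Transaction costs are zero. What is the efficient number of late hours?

2

Bargaining reaches the level where marginal profit last exceeds marginal disturbance cost.
That holds through level 2 (358 ≥ 250) but not at 3 (302 < 309).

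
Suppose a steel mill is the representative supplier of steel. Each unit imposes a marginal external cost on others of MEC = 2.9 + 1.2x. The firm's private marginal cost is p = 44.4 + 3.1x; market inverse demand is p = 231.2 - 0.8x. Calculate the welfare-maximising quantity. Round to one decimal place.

Social marginal cost = private MC + MEC = 47.3 + 4.3x.
Set SMC = demand: 47.3 + 4.3x = 231.2 - 0.8x → x* = 36.0588.

x* = 36.1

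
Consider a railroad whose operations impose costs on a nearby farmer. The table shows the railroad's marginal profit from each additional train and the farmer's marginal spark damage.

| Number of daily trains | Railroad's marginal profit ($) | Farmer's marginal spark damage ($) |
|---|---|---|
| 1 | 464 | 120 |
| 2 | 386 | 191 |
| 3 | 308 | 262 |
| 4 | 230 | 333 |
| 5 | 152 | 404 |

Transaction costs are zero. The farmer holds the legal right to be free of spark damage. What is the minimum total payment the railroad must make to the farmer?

Efficient level: marginal profit ≥ marginal spark damage through level 3, so k* = 3.
With the farmer holding the right, the railroad must at least compensate total damage at k*: 120 + 191 + 262 = 573.

$573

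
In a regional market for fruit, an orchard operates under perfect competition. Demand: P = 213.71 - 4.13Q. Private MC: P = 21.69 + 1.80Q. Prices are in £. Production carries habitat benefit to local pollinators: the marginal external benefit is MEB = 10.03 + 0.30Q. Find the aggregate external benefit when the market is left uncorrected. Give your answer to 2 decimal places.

£482.06

Market equilibrium (private): 21.69 + 1.80Q = 213.71 - 4.13Q → Q_m = 32.3811.
Total external benefit = ∫₀^{Q_m} (10.03 + 0.30Q) dQ = 10.03×32.3811 + ½×0.30×32.3811² = 482.0628.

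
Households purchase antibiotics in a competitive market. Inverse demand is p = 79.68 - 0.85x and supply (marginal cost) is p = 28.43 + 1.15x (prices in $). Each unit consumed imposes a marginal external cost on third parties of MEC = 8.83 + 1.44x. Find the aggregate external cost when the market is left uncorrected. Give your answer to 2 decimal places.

$699.05

Market equilibrium (private): 28.43 + 1.15x = 79.68 - 0.85x → x_m = 25.6250.
Total external cost = ∫₀^{x_m} (8.83 + 1.44x) dx = 8.83×25.6250 + ½×1.44×25.6250² = 699.0500.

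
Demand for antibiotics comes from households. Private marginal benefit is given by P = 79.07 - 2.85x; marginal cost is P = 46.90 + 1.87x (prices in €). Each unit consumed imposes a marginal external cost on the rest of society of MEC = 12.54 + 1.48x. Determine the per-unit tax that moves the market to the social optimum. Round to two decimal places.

tax = €17.23 per unit

Social marginal benefit = demand − MEC = 66.53 - 4.33x.
Set SMB = MC: 66.53 - 4.33x = 46.90 + 1.87x → x* = 3.1661.
The Pigouvian tax equals MEC at x*: 12.54 + 1.48×3.1661 = 17.2258.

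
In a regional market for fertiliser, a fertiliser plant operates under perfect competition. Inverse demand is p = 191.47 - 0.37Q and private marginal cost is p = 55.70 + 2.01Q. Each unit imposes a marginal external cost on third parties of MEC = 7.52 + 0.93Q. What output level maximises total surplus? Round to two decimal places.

Social marginal cost = private MC + MEC = 63.22 + 2.94Q.
Set SMC = demand: 63.22 + 2.94Q = 191.47 - 0.37Q → Q* = 38.7462.

Q* = 38.75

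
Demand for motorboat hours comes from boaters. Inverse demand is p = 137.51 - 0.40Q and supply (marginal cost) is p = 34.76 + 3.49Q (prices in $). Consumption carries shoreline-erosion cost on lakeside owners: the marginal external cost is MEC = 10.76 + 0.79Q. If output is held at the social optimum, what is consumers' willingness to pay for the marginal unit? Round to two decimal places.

Social marginal benefit = demand − MEC = 126.75 - 1.19Q.
Set SMB = MC: 126.75 - 1.19Q = 34.76 + 3.49Q → Q* = 19.6560.
Consumer price on the demand curve at Q*: 137.51 − 0.40×19.6560 = 129.6476.

P = $129.65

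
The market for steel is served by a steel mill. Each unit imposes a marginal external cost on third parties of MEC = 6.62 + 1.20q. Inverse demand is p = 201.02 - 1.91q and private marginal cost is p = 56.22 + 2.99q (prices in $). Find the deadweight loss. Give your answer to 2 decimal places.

Market equilibrium (private): 56.22 + 2.99q = 201.02 - 1.91q → q_m = 29.5510.
Social marginal cost = private MC + MEC = 62.84 + 4.19q.
Set SMC = demand: 62.84 + 4.19q = 201.02 - 1.91q → q* = 22.6525.
Between q* and q_m the wedge SMC − demand runs linearly from 0 to MEC(q_m), so the loss is a triangle.
DWL = ½ × 6.8985 × 42.0812 = 145.1486.

DWL = $145.15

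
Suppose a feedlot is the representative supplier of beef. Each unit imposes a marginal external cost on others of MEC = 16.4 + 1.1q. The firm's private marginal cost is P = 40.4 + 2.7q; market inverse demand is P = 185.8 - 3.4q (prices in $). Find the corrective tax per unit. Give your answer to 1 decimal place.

tax = $36.1 per unit

Social marginal cost = private MC + MEC = 56.8 + 3.8q.
Set SMC = demand: 56.8 + 3.8q = 185.8 - 3.4q → q* = 17.9167.
The Pigouvian tax equals MEC at q*: 16.4 + 1.1×17.9167 = 36.1084.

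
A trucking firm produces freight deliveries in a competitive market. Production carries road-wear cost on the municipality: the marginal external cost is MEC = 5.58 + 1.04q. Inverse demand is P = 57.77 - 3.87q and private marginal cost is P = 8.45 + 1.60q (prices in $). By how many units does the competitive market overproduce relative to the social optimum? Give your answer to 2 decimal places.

2.30 units

Market equilibrium (private): 8.45 + 1.60q = 57.77 - 3.87q → q_m = 9.0165.
Social marginal cost = private MC + MEC = 14.03 + 2.64q.
Set SMC = demand: 14.03 + 2.64q = 57.77 - 3.87q → q* = 6.7189.
Gap = |9.0165 − 6.7189| = 2.2976.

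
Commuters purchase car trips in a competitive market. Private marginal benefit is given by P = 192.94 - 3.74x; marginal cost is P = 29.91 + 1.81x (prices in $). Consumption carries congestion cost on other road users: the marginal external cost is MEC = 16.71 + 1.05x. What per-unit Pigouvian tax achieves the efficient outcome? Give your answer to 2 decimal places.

Social marginal benefit = demand − MEC = 176.23 - 4.79x.
Set SMB = MC: 176.23 - 4.79x = 29.91 + 1.81x → x* = 22.1697.
The Pigouvian tax equals MEC at x*: 16.71 + 1.05×22.1697 = 39.9882.

tax = $39.99 per unit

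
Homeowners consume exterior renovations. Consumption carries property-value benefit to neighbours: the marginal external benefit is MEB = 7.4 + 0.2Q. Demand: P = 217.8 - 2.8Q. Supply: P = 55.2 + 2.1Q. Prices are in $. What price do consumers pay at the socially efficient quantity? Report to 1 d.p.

Social marginal benefit = demand + MEB = 225.2 - 2.6Q.
Set SMB = MC: 225.2 - 2.6Q = 55.2 + 2.1Q → Q* = 36.1702.
Consumer price on the demand curve at Q*: 217.8 − 2.8×36.1702 = 116.5234.

P = $116.5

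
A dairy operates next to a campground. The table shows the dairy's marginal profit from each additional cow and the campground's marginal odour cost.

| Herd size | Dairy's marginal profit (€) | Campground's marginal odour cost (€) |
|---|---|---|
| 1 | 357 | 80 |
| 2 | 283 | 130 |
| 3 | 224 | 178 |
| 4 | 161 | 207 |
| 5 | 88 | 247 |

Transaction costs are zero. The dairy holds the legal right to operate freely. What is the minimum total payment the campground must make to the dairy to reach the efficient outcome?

€249

Left alone the dairy would choose level 5 (marginal profit stays positive).
Efficient level: k* = 3 (marginal profit ≥ marginal odour cost through 3).
The campground must at least cover the dairy's forgone profit from cutting 5→3: 161 + 88 = 249.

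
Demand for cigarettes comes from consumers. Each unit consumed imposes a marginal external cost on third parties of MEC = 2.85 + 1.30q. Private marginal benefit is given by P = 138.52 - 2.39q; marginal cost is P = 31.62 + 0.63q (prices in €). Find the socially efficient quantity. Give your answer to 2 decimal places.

q* = 24.09

Social marginal benefit = demand − MEC = 135.67 - 3.69q.
Set SMB = MC: 135.67 - 3.69q = 31.62 + 0.63q → q* = 24.0856.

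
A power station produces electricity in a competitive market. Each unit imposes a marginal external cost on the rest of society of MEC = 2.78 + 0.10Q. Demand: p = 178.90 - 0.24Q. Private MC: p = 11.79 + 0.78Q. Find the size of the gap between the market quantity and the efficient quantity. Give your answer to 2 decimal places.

17.11 units

Market equilibrium (private): 11.79 + 0.78Q = 178.90 - 0.24Q → Q_m = 163.8333.
Social marginal cost = private MC + MEC = 14.57 + 0.88Q.
Set SMC = demand: 14.57 + 0.88Q = 178.90 - 0.24Q → Q* = 146.7232.
Gap = |163.8333 − 146.7232| = 17.1101.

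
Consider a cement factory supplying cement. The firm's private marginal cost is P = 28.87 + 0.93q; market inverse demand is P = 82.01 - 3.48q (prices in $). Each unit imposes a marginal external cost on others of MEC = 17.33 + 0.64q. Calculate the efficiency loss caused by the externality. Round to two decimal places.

Market equilibrium (private): 28.87 + 0.93q = 82.01 - 3.48q → q_m = 12.0499.
Social marginal cost = private MC + MEC = 46.20 + 1.57q.
Set SMC = demand: 46.20 + 1.57q = 82.01 - 3.48q → q* = 7.0911.
The loss is the area between SMC and demand from q* to q_m; with linear curves that's a triangle of height MEC(q_m).
DWL = ½ × 4.9588 × 25.0419 = 62.0889.

DWL = $62.09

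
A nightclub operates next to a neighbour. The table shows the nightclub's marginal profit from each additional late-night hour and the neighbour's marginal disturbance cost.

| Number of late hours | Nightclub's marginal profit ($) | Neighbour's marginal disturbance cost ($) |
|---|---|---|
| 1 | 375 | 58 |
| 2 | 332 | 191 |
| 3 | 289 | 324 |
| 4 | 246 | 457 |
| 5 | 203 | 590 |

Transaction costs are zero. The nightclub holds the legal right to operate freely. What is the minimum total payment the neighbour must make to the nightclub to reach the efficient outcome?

$738

Left alone the nightclub would choose level 5 (marginal profit stays positive).
Efficient level: k* = 2 (marginal profit ≥ marginal disturbance cost through 2).
The neighbour must at least cover the nightclub's forgone profit from cutting 5→2: 289 + 246 + 203 = 738.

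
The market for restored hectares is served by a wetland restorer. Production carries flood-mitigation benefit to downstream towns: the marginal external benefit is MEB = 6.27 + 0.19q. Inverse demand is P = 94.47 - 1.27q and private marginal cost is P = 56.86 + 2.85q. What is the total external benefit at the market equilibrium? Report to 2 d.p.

65.15

Market equilibrium (private): 56.86 + 2.85q = 94.47 - 1.27q → q_m = 9.1286.
Total external benefit = ∫₀^{q_m} (6.27 + 0.19q) dq = 6.27×9.1286 + ½×0.19×9.1286² = 65.1528.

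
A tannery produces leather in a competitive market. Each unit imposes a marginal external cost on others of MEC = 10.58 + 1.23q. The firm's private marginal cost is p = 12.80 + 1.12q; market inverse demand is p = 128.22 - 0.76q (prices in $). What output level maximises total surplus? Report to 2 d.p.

Social marginal cost = private MC + MEC = 23.38 + 2.35q.
Set SMC = demand: 23.38 + 2.35q = 128.22 - 0.76q → q* = 33.7106.

q* = 33.71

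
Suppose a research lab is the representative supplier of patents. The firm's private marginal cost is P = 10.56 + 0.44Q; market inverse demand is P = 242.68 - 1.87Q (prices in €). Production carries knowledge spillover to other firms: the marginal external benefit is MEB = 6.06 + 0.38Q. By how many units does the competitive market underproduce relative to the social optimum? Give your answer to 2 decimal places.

22.92 units

Market equilibrium (private): 10.56 + 0.44Q = 242.68 - 1.87Q → Q_m = 100.4848.
Social marginal cost = private MC − MEB = 4.50 + 0.06Q.
Set SMC = demand: 4.50 + 0.06Q = 242.68 - 1.87Q → Q* = 123.4093.
Gap = |100.4848 − 123.4093| = 22.9245.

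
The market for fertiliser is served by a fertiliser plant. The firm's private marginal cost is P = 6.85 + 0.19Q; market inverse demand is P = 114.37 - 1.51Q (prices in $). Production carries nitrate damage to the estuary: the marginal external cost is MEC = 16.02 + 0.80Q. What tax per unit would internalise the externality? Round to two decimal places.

tax = $45.30 per unit

Social marginal cost = private MC + MEC = 22.87 + 0.99Q.
Set SMC = demand: 22.87 + 0.99Q = 114.37 - 1.51Q → Q* = 36.6000.
The Pigouvian tax equals MEC at Q*: 16.02 + 0.80×36.6000 = 45.3000.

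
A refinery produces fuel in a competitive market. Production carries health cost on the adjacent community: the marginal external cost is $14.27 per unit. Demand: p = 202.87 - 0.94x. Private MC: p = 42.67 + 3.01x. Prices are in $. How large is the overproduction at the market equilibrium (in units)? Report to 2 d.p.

3.61 units

Market equilibrium (private): 42.67 + 3.01x = 202.87 - 0.94x → x_m = 40.5570.
Social marginal cost = private MC + MEC = 56.94 + 3.01x.
Set SMC = demand: 56.94 + 3.01x = 202.87 - 0.94x → x* = 36.9443.
Gap = |40.5570 − 36.9443| = 3.6127.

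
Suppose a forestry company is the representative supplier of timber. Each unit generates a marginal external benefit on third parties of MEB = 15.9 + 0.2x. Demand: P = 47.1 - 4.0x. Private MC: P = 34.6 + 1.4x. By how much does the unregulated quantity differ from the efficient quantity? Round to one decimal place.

Market equilibrium (private): 34.6 + 1.4x = 47.1 - 4.0x → x_m = 2.3148.
Social marginal cost = private MC − MEB = 18.7 + 1.2x.
Set SMC = demand: 18.7 + 1.2x = 47.1 - 4.0x → x* = 5.4615.
Gap = |2.3148 − 5.4615| = 3.1467.

3.1 units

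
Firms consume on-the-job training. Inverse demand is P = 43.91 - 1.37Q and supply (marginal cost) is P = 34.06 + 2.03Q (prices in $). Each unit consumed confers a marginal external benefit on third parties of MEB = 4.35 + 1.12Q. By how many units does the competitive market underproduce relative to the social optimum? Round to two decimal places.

Market equilibrium (private): 34.06 + 2.03Q = 43.91 - 1.37Q → Q_m = 2.8971.
Social marginal benefit = demand + MEB = 48.26 - 0.25Q.
Set SMB = MC: 48.26 - 0.25Q = 34.06 + 2.03Q → Q* = 6.2281.
Gap = |2.8971 − 6.2281| = 3.3310.

3.33 units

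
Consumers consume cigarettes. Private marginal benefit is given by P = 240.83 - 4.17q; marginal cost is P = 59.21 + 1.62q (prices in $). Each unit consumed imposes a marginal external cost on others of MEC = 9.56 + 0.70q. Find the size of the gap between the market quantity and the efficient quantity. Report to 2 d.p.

Market equilibrium (private): 59.21 + 1.62q = 240.83 - 4.17q → q_m = 31.3679.
Social marginal benefit = demand − MEC = 231.27 - 4.87q.
Set SMB = MC: 231.27 - 4.87q = 59.21 + 1.62q → q* = 26.5116.
Gap = |31.3679 − 26.5116| = 4.8563.

4.86 units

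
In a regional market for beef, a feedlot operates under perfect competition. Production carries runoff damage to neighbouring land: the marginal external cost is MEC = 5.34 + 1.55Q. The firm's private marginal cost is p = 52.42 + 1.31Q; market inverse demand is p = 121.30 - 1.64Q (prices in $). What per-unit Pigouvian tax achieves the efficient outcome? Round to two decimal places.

Social marginal cost = private MC + MEC = 57.76 + 2.86Q.
Set SMC = demand: 57.76 + 2.86Q = 121.30 - 1.64Q → Q* = 14.1200.
The Pigouvian tax equals MEC at Q*: 5.34 + 1.55×14.1200 = 27.2260.

tax = $27.23 per unit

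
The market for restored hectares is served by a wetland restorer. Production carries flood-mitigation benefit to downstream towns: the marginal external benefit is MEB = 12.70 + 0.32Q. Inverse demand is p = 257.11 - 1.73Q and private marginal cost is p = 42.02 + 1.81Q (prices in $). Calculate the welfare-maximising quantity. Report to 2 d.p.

Q* = 70.74

Social marginal cost = private MC − MEB = 29.32 + 1.49Q.
Set SMC = demand: 29.32 + 1.49Q = 257.11 - 1.73Q → Q* = 70.7422.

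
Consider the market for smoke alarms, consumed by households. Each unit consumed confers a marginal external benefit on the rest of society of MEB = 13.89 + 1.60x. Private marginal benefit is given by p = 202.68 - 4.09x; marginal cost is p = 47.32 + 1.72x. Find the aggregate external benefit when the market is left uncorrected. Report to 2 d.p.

Market equilibrium (private): 47.32 + 1.72x = 202.68 - 4.09x → x_m = 26.7401.
Total external benefit = ∫₀^{x_m} (13.89 + 1.60x) dx = 13.89×26.7401 + ½×1.60×26.7401² = 943.4463.

943.45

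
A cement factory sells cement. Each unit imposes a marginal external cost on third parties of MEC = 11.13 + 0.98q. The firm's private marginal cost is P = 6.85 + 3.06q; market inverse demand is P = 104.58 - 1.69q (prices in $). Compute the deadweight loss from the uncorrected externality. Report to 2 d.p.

DWL = $85.45

Market equilibrium (private): 6.85 + 3.06q = 104.58 - 1.69q → q_m = 20.5747.
Social marginal cost = private MC + MEC = 17.98 + 4.04q.
Set SMC = demand: 17.98 + 4.04q = 104.58 - 1.69q → q* = 15.1134.
The loss is the area between SMC and demand from q* to q_m; with linear curves that's a triangle of height MEC(q_m).
DWL = ½ × 5.4613 × 31.2932 = 85.4508.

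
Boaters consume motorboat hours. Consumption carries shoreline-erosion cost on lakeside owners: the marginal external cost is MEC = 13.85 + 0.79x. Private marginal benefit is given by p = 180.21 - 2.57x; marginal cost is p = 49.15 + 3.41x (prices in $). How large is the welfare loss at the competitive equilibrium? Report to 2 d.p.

Market equilibrium (private): 49.15 + 3.41x = 180.21 - 2.57x → x_m = 21.9164.
Social marginal benefit = demand − MEC = 166.36 - 3.36x.
Set SMB = MC: 166.36 - 3.36x = 49.15 + 3.41x → x* = 17.3131.
The loss is the area between SMB and MC from x* to x_m; with linear curves that's a triangle of height MEC(x_m).
DWL = ½ × 4.6033 × 31.1639 = 71.7284.

DWL = $71.73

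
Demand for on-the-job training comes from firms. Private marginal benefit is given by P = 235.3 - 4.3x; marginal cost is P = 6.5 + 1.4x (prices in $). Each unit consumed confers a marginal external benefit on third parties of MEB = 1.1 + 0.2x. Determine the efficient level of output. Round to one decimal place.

x* = 41.8

Social marginal benefit = demand + MEB = 236.4 - 4.1x.
Set SMB = MC: 236.4 - 4.1x = 6.5 + 1.4x → x* = 41.8000.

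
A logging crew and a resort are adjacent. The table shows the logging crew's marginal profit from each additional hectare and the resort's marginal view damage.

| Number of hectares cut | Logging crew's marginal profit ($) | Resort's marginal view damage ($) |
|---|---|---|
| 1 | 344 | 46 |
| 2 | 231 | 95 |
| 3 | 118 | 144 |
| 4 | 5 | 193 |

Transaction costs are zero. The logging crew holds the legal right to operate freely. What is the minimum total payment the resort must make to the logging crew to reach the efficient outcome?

Left alone the logging crew would choose level 4 (marginal profit stays positive).
Efficient level: k* = 2 (marginal profit ≥ marginal view damage through 2).
The resort must at least cover the logging crew's forgone profit from cutting 4→2: 118 + 5 = 123.

$123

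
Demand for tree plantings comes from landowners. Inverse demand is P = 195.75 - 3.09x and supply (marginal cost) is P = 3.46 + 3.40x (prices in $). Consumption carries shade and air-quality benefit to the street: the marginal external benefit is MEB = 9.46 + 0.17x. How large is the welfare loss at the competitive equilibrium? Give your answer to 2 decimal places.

DWL = $16.63

Market equilibrium (private): 3.46 + 3.40x = 195.75 - 3.09x → x_m = 29.6287.
Social marginal benefit = demand + MEB = 205.21 - 2.92x.
Set SMB = MC: 205.21 - 2.92x = 3.46 + 3.40x → x* = 31.9225.
The welfare-loss triangle has base |x_m − x*| and height MEB(x_m) (the vertical gap between SMB and MC is zero at x* and MEB at x_m).
DWL = ½ × 2.2938 × 14.4969 = 16.6265.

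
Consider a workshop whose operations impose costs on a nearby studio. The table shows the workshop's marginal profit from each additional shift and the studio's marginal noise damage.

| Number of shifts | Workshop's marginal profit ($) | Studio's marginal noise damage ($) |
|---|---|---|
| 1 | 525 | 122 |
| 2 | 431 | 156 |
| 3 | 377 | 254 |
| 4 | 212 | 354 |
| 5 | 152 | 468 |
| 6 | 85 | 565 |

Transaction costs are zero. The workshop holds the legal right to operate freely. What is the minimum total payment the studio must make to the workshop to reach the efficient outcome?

Left alone the workshop would choose level 6 (marginal profit stays positive).
Efficient level: k* = 3 (marginal profit ≥ marginal noise damage through 3).
The studio must at least cover the workshop's forgone profit from cutting 6→3: 212 + 152 + 85 = 449.

$449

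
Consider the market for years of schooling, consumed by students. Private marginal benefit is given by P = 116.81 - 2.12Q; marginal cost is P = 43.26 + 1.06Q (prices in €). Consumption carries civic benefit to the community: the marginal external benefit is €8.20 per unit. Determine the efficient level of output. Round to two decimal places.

Social marginal benefit = demand + MEB = 125.01 - 2.12Q.
Set SMB = MC: 125.01 - 2.12Q = 43.26 + 1.06Q → Q* = 25.7075.

Q* = 25.71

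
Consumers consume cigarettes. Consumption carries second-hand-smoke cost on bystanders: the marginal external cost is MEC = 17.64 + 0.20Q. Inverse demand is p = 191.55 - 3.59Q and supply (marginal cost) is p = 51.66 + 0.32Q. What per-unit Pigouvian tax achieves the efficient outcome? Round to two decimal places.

tax = 23.59 per unit

Social marginal benefit = demand − MEC = 173.91 - 3.79Q.
Set SMB = MC: 173.91 - 3.79Q = 51.66 + 0.32Q → Q* = 29.7445.
The Pigouvian tax equals MEC at Q*: 17.64 + 0.20×29.7445 = 23.5889.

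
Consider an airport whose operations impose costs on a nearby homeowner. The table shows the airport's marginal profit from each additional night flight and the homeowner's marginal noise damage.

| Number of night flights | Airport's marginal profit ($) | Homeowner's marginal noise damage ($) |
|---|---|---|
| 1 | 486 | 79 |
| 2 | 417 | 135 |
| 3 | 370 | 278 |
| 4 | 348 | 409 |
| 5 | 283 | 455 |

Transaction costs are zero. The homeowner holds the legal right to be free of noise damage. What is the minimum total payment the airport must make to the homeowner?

$492

Efficient level: marginal profit ≥ marginal noise damage through level 3, so k* = 3.
With the homeowner holding the right, the airport must at least compensate total damage at k*: 79 + 135 + 278 = 492.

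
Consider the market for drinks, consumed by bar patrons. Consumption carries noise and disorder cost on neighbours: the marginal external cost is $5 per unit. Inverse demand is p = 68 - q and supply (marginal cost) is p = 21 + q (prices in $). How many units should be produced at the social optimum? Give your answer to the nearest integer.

q* = 21

Social marginal benefit = demand − MEC = 63 - q.
Set SMB = MC: 63 - q = 21 + q → q* = 21.0000.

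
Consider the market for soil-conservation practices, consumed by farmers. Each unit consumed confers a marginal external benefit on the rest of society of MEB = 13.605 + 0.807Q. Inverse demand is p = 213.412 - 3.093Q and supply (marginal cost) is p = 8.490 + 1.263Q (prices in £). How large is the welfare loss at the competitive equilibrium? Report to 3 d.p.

Market equilibrium (private): 8.490 + 1.263Q = 213.412 - 3.093Q → Q_m = 47.0436.
Social marginal benefit = demand + MEB = 227.017 - 2.286Q.
Set SMB = MC: 227.017 - 2.286Q = 8.490 + 1.263Q → Q* = 61.5742.
Between Q* and Q_m the wedge SMB − MC runs linearly from 0 to MEB(Q_m), so the loss is a triangle.
DWL = ½ × 14.5306 × 51.5692 = 374.6657.

DWL = £374.666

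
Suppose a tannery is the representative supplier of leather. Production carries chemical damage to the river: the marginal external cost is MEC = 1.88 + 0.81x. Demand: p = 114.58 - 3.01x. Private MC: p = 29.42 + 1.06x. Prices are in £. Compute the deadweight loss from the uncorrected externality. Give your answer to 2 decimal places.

Market equilibrium (private): 29.42 + 1.06x = 114.58 - 3.01x → x_m = 20.9238.
Social marginal cost = private MC + MEC = 31.30 + 1.87x.
Set SMC = demand: 31.30 + 1.87x = 114.58 - 3.01x → x* = 17.0656.
Between x* and x_m the wedge SMC − demand runs linearly from 0 to MEC(x_m), so the loss is a triangle.
DWL = ½ × 3.8582 × 18.8283 = 36.3217.

DWL = £36.32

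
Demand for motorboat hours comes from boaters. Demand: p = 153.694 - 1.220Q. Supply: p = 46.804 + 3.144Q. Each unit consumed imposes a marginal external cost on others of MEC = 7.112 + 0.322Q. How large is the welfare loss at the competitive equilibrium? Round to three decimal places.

Market equilibrium (private): 46.804 + 3.144Q = 153.694 - 1.220Q → Q_m = 24.4936.
Social marginal benefit = demand − MEC = 146.582 - 1.542Q.
Set SMB = MC: 146.582 - 1.542Q = 46.804 + 3.144Q → Q* = 21.2928.
Between Q* and Q_m the wedge MC − SMB runs linearly from 0 to MEC(Q_m), so the loss is a triangle.
DWL = ½ × 3.2008 × 14.9989 = 24.0042.

DWL = 24.004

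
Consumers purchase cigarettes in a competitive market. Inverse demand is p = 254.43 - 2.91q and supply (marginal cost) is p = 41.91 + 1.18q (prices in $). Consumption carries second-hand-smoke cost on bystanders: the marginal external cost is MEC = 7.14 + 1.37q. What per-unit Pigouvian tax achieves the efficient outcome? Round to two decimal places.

Social marginal benefit = demand − MEC = 247.29 - 4.28q.
Set SMB = MC: 247.29 - 4.28q = 41.91 + 1.18q → q* = 37.6154.
The Pigouvian tax equals MEC at q*: 7.14 + 1.37×37.6154 = 58.6731.

tax = $58.67 per unit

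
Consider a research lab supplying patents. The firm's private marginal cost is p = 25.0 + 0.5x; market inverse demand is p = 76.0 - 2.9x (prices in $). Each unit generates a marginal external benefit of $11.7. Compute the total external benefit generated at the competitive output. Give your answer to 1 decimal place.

Market equilibrium (private): 25.0 + 0.5x = 76.0 - 2.9x → x_m = 15.0000.
Total external benefit = MEB × x_m = 11.7 × 15.0000 = 175.5000.

$175.5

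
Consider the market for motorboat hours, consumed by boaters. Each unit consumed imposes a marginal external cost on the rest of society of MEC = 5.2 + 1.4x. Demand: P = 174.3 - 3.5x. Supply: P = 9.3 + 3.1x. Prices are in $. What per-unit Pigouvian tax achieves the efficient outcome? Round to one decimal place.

tax = $33.2 per unit

Social marginal benefit = demand − MEC = 169.1 - 4.9x.
Set SMB = MC: 169.1 - 4.9x = 9.3 + 3.1x → x* = 19.9750.
The Pigouvian tax equals MEC at x*: 5.2 + 1.4×19.9750 = 33.1650.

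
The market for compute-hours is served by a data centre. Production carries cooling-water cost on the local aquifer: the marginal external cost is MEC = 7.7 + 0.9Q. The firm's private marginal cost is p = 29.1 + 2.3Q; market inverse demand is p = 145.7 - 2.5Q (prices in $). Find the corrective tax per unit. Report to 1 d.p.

Social marginal cost = private MC + MEC = 36.8 + 3.2Q.
Set SMC = demand: 36.8 + 3.2Q = 145.7 - 2.5Q → Q* = 19.1053.
The Pigouvian tax equals MEC at Q*: 7.7 + 0.9×19.1053 = 24.8948.

tax = $24.9 per unit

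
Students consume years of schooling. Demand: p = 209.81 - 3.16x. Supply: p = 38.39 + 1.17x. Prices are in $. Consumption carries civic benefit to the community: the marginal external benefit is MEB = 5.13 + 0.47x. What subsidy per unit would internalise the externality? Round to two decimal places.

Social marginal benefit = demand + MEB = 214.94 - 2.69x.
Set SMB = MC: 214.94 - 2.69x = 38.39 + 1.17x → x* = 45.7383.
The Pigouvian subsidy equals MEB at x*: 5.13 + 0.47×45.7383 = 26.6270.

subsidy = $26.63 per unit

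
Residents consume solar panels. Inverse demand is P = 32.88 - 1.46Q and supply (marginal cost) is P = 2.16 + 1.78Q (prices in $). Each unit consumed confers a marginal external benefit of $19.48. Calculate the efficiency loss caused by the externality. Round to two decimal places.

Market equilibrium (private): 2.16 + 1.78Q = 32.88 - 1.46Q → Q_m = 9.4815.
Social marginal benefit = demand + MEB = 52.36 - 1.46Q.
Set SMB = MC: 52.36 - 1.46Q = 2.16 + 1.78Q → Q* = 15.4938.
Height of the DWL triangle at Q_m is SMB(Q_m) − MC(Q_m) = MEB(Q_m) = 19.4800.
DWL = ½ × 6.0123 × 19.4800 = 58.5598.

DWL = $58.56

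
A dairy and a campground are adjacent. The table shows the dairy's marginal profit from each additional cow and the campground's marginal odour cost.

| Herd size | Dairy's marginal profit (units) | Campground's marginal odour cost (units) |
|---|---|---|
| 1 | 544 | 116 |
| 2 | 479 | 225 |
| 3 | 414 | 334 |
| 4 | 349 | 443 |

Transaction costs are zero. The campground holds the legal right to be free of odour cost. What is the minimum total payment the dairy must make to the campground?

Efficient level: marginal profit ≥ marginal odour cost through level 3, so k* = 3.
With the campground holding the right, the dairy must at least compensate total damage at k*: 116 + 225 + 334 = 675.

675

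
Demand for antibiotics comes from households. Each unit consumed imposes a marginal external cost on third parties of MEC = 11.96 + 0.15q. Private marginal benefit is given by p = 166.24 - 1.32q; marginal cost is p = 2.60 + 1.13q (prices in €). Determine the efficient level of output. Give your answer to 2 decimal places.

q* = 58.34

Social marginal benefit = demand − MEC = 154.28 - 1.47q.
Set SMB = MC: 154.28 - 1.47q = 2.60 + 1.13q → q* = 58.3385.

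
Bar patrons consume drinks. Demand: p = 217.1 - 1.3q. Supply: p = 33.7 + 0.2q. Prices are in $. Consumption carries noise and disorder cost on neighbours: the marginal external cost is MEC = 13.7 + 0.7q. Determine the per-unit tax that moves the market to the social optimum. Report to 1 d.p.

Social marginal benefit = demand − MEC = 203.4 - 2.0q.
Set SMB = MC: 203.4 - 2.0q = 33.7 + 0.2q → q* = 77.1364.
The Pigouvian tax equals MEC at q*: 13.7 + 0.7×77.1364 = 67.6955.

tax = $67.7 per unit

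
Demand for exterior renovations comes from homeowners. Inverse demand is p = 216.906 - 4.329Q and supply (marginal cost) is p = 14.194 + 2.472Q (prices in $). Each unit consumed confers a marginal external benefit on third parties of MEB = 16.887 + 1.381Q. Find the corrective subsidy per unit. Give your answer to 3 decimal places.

Social marginal benefit = demand + MEB = 233.793 - 2.948Q.
Set SMB = MC: 233.793 - 2.948Q = 14.194 + 2.472Q → Q* = 40.5164.
The Pigouvian subsidy equals MEB at Q*: 16.887 + 1.381×40.5164 = 72.8401.

subsidy = $72.840 per unit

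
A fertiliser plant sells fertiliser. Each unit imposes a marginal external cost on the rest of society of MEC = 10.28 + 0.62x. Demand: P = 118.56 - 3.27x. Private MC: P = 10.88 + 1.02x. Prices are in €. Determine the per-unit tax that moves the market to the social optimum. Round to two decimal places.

tax = €22.58 per unit

Social marginal cost = private MC + MEC = 21.16 + 1.64x.
Set SMC = demand: 21.16 + 1.64x = 118.56 - 3.27x → x* = 19.8371.
The Pigouvian tax equals MEC at x*: 10.28 + 0.62×19.8371 = 22.5790.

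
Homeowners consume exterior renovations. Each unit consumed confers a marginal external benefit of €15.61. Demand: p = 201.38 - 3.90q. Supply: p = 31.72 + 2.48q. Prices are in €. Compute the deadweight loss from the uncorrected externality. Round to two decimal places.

DWL = €19.10

Market equilibrium (private): 31.72 + 2.48q = 201.38 - 3.90q → q_m = 26.5925.
Social marginal benefit = demand + MEB = 216.99 - 3.90q.
Set SMB = MC: 216.99 - 3.90q = 31.72 + 2.48q → q* = 29.0392.
Height of the DWL triangle at q_m is SMB(q_m) − MC(q_m) = MEB(q_m) = 15.6100.
DWL = ½ × 2.4467 × 15.6100 = 19.0965.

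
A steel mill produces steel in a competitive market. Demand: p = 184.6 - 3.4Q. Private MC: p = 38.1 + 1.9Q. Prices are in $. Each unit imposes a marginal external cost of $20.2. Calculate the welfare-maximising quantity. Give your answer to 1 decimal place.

Social marginal cost = private MC + MEC = 58.3 + 1.9Q.
Set SMC = demand: 58.3 + 1.9Q = 184.6 - 3.4Q → Q* = 23.8302.

Q* = 23.8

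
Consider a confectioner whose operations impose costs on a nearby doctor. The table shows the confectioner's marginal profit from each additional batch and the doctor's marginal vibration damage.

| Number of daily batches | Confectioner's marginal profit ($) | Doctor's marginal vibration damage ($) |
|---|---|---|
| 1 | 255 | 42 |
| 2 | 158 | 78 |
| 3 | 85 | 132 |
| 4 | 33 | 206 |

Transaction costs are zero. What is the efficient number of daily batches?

Bargaining reaches the level where marginal profit last exceeds marginal vibration damage.
That holds through level 2 (158 ≥ 78) but not at 3 (85 < 132).

2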